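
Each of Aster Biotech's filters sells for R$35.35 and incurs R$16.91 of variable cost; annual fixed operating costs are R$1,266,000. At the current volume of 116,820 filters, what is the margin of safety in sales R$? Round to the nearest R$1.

Contribution margin per unit = R$35.35 − R$16.91 = R$18.44. Break-even units = R$1,266,000 ÷ R$18.44 = 68,655.10; break-even revenue = 68,655.10 × R$35.35 = R$2,426,957.70.
Current sales = 116,820 × R$35.35 = R$4,129,587.00.
Margin of safety = R$4,129,587.00 − R$2,426,957.70 = R$1,702,629.

R$1,702,629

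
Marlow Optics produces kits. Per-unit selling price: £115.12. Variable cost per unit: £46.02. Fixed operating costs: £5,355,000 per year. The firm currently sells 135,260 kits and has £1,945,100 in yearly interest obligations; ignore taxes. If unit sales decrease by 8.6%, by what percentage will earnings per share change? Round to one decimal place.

Contribution at this volume is 135,260 × £69.10 = £9,346,466.00.
Subtracting fixed costs: EBIT = £9,346,466.00 − £5,355,000 = £3,991,466.00.
Interest = £1,945,100.00, so EBIT − I = £2,046,366.00.
DCL = total CM / (EBIT − I) = £9,346,466.00 / £2,046,366.00 = 4.5673.
%ΔEPS = DCL × %ΔSales = 4.5673 × -8.6% = -39.3%.

-39.3%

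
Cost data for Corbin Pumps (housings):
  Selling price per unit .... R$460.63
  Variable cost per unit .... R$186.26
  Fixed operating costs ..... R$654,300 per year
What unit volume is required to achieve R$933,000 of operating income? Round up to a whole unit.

5,786 housings

Each unit contributes R$460.63 − R$186.26 = R$274.37.
Need Q such that Q × R$274.37 − R$654,300 = R$933,000, i.e. Q = R$1,587,300 / R$274.37 = 5,785.25 → 5,786.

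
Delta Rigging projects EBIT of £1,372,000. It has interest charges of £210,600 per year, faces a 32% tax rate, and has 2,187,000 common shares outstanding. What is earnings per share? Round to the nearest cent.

£0.36

Pre-tax income = £1,372,000 − £210,600.00 = £1,161,400.00.
After tax at 32%: net income = £1,161,400.00 × 0.68 = £789,752.00.
Per share: £789,752.00 / 2,187,000 shares = £0.36.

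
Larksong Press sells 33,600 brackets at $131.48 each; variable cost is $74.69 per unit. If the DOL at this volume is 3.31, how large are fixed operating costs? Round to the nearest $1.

$1,331,665

Contribution at this volume is 33,600 × $56.79 = $1,908,144.00.
DOL = contribution / EBIT, so EBIT = $1,908,144.00 / 3.31 = $576,478.55.
And FC = contribution − EBIT = $1,908,144.00 − $576,478.55 = $1,331,665.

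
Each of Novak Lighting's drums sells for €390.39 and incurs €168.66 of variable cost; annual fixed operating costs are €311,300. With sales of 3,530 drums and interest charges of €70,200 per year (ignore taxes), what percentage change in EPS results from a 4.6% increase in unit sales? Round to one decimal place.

Contribution at this volume is 3,530 × €221.73 = €782,706.90.
Subtracting fixed costs: EBIT = €782,706.90 − €311,300 = €471,406.90.
After interest of €70,200.00, pre-tax earnings = €401,206.90.
DCL = total CM / (EBIT − I) = €782,706.90 / €401,206.90 = 1.9509.
%ΔEPS = DCL × %ΔSales = 1.9509 × +4.6% = +9.0%.

+9.0%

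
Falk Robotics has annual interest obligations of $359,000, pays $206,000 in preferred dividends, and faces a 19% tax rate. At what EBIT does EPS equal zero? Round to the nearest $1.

Grossing the preferred dividend up to pre-tax terms: $206,000 / (1 − 0.19) = $254,320.99.
EPS = 0 when EBIT covers interest plus the pre-tax preferred burden: $359,000 + $254,320.99 = $613,320.99.

$613,321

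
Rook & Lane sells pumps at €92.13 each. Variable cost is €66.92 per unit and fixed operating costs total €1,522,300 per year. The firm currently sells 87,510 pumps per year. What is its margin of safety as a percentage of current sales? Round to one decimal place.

31.0%

Unit CM = price − variable cost = €92.13 − €66.92 = €25.21. Break-even units = €1,522,300 ÷ €25.21 = 60,384.77; break-even revenue = 60,384.77 × €92.13 = €5,563,248.67.
Actual sales revenue = 87,510 × €92.13 = €8,062,296.30.
Margin of safety = (€8,062,296.30 − €5,563,248.67) ÷ €8,062,296.30 = 31.0%.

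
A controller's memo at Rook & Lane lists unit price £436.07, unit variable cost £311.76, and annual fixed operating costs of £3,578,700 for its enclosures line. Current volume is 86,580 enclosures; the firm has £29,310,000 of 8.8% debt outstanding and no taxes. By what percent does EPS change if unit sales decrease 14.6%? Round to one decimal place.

-34.1%

At 86,580 units, contribution = 86,580 × £124.31 = £10,762,759.80.
Subtracting fixed costs: EBIT = £10,762,759.80 − £3,578,700 = £7,184,059.80.
After interest of £2,579,280.00, pre-tax earnings = £4,604,779.80.
Degree of combined leverage = contribution ÷ (EBIT − I) = £10,762,759.80 ÷ £4,604,779.80 = 2.3373.
%ΔEPS = DCL × %ΔSales = 2.3373 × -14.6% = -34.1%.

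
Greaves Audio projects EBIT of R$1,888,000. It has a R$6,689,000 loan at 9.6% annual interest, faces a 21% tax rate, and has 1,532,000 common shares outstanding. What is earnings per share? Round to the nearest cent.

R$0.64

Interest = R$642,144.00, so EBT = R$1,888,000 − R$642,144.00 = R$1,245,856.00.
Net income = R$1,245,856.00 × (1 − 0.21) = R$984,226.24.
Per share: R$984,226.24 / 1,532,000 shares = R$0.64.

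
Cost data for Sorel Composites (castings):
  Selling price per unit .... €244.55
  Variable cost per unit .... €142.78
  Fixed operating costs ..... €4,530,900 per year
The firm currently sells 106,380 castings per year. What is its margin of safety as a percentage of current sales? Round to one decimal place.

Unit CM = price − variable cost = €244.55 − €142.78 = €101.77. Break-even units = €4,530,900 ÷ €101.77 = 44,520.98; break-even revenue = 44,520.98 × €244.55 = €10,887,605.34.
Actual sales revenue = 106,380 × €244.55 = €26,015,229.00.
Margin of safety = (€26,015,229.00 − €10,887,605.34) ÷ €26,015,229.00 = 58.1%.

58.1%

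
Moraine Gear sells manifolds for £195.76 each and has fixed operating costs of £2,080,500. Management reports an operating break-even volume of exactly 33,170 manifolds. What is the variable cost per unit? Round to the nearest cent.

£133.04

At break-even, FC = Q × (P − VC), so P − VC = £2,080,500 ÷ 33,170 = £62.7223.
Variable cost per unit = £195.76 − £62.7223 = £133.04.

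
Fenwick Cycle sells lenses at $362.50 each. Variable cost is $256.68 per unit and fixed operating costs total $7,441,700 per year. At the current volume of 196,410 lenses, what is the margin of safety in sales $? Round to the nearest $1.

$45,706,126

Contribution margin per unit = $362.50 − $256.68 = $105.82. Break-even units = $7,441,700 ÷ $105.82 = 70,324.14; break-even revenue = 70,324.14 × $362.50 = $25,492,499.05.
Current sales = 196,410 × $362.50 = $71,198,625.00.
Margin of safety = $71,198,625.00 − $25,492,499.05 = $45,706,126.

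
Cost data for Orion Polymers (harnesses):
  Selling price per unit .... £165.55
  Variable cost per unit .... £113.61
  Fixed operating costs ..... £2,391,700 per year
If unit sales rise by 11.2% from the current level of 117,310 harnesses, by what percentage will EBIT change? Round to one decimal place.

At 117,310 units, contribution = 117,310 × £51.94 = £6,093,081.40.
Subtracting fixed costs: EBIT = £6,093,081.40 − £2,391,700 = £3,701,381.40.
So DOL = total CM / EBIT = £6,093,081.40 / £3,701,381.40 = 1.6462.
Operating income changes by 1.6462 × +11.2% = +18.4%.

+18.4%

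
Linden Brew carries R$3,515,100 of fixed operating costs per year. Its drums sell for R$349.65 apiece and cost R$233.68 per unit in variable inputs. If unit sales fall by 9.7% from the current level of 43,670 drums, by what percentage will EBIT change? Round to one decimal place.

At 43,670 units, contribution = 43,670 × R$115.97 = R$5,064,409.90.
Operating income = contribution − fixed costs = R$5,064,409.90 − R$3,515,100 = R$1,549,309.90.
DOL = contribution ÷ EBIT = R$5,064,409.90 ÷ R$1,549,309.90 = 3.2688.
%ΔEBIT = DOL × %ΔSales = 3.2688 × -9.7% = -31.7%.

-31.7%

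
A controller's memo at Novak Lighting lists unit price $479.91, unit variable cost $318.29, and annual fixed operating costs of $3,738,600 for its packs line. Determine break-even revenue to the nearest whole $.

$11,101,296

CM per unit = $479.91 − $318.29 = $161.62; CM ratio = $161.62 / $479.91 = 0.3368.
Break-even revenue = fixed costs × price ÷ CM = $3,738,600 × $479.91 ÷ $161.62 = $11,101,296.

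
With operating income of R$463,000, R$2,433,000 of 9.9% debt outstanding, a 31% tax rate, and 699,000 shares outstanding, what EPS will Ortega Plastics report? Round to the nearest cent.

Interest = R$240,867.00, so EBT = R$463,000 − R$240,867.00 = R$222,133.00.
After tax at 31%: net income = R$222,133.00 × 0.69 = R$153,271.77.
Per share: R$153,271.77 / 699,000 shares = R$0.22.

R$0.22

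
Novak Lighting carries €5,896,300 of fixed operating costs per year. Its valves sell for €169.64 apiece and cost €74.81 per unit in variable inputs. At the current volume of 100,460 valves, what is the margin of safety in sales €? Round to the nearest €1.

Contribution margin per unit = €169.64 − €74.81 = €94.83. Break-even units = €5,896,300 ÷ €94.83 = 62,177.58; break-even revenue = 62,177.58 × €169.64 = €10,547,804.83.
Current sales = 100,460 × €169.64 = €17,042,034.40.
Margin of safety = €17,042,034.40 − €10,547,804.83 = €6,494,230.

€6,494,230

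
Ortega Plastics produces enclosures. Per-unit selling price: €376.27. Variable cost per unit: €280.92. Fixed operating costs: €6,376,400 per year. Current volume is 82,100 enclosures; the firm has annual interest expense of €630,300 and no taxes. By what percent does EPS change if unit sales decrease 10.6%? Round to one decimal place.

-101.0%

Total contribution margin = 82,100 × €95.35 = €7,828,235.00.
Operating income = contribution − fixed costs = €7,828,235.00 − €6,376,400 = €1,451,835.00.
Interest = €630,300.00, so EBIT − I = €821,535.00.
Degree of combined leverage = contribution ÷ (EBIT − I) = €7,828,235.00 ÷ €821,535.00 = 9.5288.
%ΔEPS = DCL × %ΔSales = 9.5288 × -10.6% = -101.0%.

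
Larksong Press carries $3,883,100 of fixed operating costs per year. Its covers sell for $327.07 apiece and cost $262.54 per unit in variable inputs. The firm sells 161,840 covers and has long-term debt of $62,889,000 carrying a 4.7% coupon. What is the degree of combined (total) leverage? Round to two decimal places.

Total contribution margin = 161,840 × $64.53 = $10,443,535.20.
Operating income = contribution − fixed costs = $10,443,535.20 − $3,883,100 = $6,560,435.20. Interest = $2,955,783.00.
DOL = $10,443,535.20 ÷ $6,560,435.20 = 1.5919; DFL = $6,560,435.20 ÷ $3,604,652.20 = 1.8200.
Combined leverage = 1.5919 × 1.8200 = 2.8973.

2.90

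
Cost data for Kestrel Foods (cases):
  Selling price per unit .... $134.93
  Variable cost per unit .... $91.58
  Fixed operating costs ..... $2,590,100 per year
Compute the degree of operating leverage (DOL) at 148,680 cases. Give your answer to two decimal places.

1.67

At 148,680 units, contribution = 148,680 × $43.35 = $6,445,278.00.
EBIT = $6,445,278.00 − $2,590,100 = $3,855,178.00.
DOL = contribution ÷ EBIT = $6,445,278.00 ÷ $3,855,178.00 = 1.6718.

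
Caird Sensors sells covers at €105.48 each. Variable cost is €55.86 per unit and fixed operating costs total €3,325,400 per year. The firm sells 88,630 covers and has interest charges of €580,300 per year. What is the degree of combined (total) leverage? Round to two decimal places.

Total contribution margin = 88,630 × €49.62 = €4,397,820.60.
EBIT = €4,397,820.60 − €3,325,400 = €1,072,420.60. Interest = €580,300.00, so EBIT − I = €492,120.60.
Degree of total leverage = total CM / (EBIT − interest) = €4,397,820.60 / €492,120.60 = 8.9365.

8.94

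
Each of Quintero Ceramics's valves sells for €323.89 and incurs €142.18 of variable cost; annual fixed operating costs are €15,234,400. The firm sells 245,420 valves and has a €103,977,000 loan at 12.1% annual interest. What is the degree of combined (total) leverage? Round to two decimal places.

2.66

Contribution at this volume is 245,420 × €181.71 = €44,595,268.20.
EBIT = €44,595,268.20 − €15,234,400 = €29,360,868.20. Interest = €12,581,217.00, so EBIT − I = €16,779,651.20.
Degree of total leverage = total CM / (EBIT − interest) = €44,595,268.20 / €16,779,651.20 = 2.6577.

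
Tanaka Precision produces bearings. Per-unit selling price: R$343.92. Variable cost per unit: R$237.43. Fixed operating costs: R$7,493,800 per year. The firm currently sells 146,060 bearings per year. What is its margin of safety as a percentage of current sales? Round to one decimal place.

51.8%

Unit CM = price − variable cost = R$343.92 − R$237.43 = R$106.49. Break-even units = R$7,493,800 ÷ R$106.49 = 70,370.93; break-even revenue = 70,370.93 × R$343.92 = R$24,201,969.16.
Current sales = 146,060 × R$343.92 = R$50,232,955.20.
Margin of safety = (R$50,232,955.20 − R$24,201,969.16) ÷ R$50,232,955.20 = 51.8%.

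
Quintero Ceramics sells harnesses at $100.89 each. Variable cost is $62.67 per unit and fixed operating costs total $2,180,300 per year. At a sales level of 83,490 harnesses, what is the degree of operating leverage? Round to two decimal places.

3.16

Contribution at this volume is 83,490 × $38.22 = $3,190,987.80.
Subtracting fixed costs: EBIT = $3,190,987.80 − $2,180,300 = $1,010,687.80.
DOL = contribution ÷ EBIT = $3,190,987.80 ÷ $1,010,687.80 = 3.1572.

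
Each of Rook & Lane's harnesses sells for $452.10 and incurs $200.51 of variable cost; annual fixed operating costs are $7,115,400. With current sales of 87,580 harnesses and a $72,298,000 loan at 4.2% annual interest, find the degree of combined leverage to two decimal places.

1.85

Contribution at this volume is 87,580 × $251.59 = $22,034,252.20.
EBIT = $22,034,252.20 − $7,115,400 = $14,918,852.20. Interest = $3,036,516.00, so EBIT − I = $11,882,336.20.
Degree of total leverage = total CM / (EBIT − interest) = $22,034,252.20 / $11,882,336.20 = 1.8544.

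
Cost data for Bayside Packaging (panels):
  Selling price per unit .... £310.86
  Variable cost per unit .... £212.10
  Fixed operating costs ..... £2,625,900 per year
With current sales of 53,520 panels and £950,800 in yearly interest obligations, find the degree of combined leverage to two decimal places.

3.09

At 53,520 units, contribution = 53,520 × £98.76 = £5,285,635.20.
Subtracting fixed costs: EBIT = £5,285,635.20 − £2,625,900 = £2,659,735.20. Interest = £950,800.00, so EBIT − I = £1,708,935.20.
Degree of total leverage = total CM / (EBIT − interest) = £5,285,635.20 / £1,708,935.20 = 3.0929.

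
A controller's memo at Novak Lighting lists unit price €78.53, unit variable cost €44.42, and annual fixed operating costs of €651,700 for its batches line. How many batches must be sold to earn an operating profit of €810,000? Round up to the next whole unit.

Unit CM = price − variable cost = €78.53 − €44.42 = €34.11.
Units = (FC + target) / CM = (€651,700 + €810,000) / €34.11 = 42,852.54, so 42,853 batches.

42,853 batches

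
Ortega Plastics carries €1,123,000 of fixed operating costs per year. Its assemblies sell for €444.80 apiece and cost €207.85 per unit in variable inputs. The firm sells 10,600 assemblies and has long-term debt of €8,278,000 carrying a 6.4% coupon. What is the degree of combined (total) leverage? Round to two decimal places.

At 10,600 units, contribution = 10,600 × €236.95 = €2,511,670.00.
EBIT = €2,511,670.00 − €1,123,000 = €1,388,670.00. Interest = €529,792.00, so EBIT − I = €858,878.00.
DCL = contribution ÷ (EBIT − I) = €2,511,670.00 ÷ €858,878.00 = 2.9244.

2.92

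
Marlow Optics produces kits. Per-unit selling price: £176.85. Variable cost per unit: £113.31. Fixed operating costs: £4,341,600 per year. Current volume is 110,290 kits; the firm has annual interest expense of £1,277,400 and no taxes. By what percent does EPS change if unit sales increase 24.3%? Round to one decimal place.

+122.6%

At 110,290 units, contribution = 110,290 × £63.54 = £7,007,826.60.
Subtracting fixed costs: EBIT = £7,007,826.60 − £4,341,600 = £2,666,226.60.
Interest = £1,277,400.00, so EBIT − I = £1,388,826.60.
Degree of combined leverage = contribution ÷ (EBIT − I) = £7,007,826.60 ÷ £1,388,826.60 = 5.0459.
%ΔEPS = DCL × %ΔSales = 5.0459 × +24.3% = +122.6%.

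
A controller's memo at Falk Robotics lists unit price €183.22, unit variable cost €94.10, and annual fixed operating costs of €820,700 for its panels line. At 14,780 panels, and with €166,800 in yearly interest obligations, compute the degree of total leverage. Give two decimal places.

4.00

Contribution at this volume is 14,780 × €89.12 = €1,317,193.60.
EBIT = €1,317,193.60 − €820,700 = €496,493.60. Interest = €166,800.00, so EBIT − I = €329,693.60.
Degree of total leverage = total CM / (EBIT − interest) = €1,317,193.60 / €329,693.60 = 3.9952.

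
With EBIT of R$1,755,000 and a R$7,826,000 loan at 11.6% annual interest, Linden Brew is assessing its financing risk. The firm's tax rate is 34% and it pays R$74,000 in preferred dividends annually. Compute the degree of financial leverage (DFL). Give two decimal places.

2.39

Interest = R$907,816.00.
Pre-tax preferred-dividend burden = R$74,000 ÷ (1 − 0.34) = R$112,121.21.
DFL = EBIT ÷ [EBIT − I − D_p/(1−t)] = R$1,755,000 ÷ [R$1,755,000 − R$907,816.00 − R$112,121.21] = R$1,755,000 ÷ R$735,062.79 = 2.3876.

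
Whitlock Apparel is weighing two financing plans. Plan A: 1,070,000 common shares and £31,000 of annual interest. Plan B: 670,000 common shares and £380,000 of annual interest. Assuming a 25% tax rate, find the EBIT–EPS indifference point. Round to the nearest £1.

Set EPS_A = EPS_B: (EBIT − £31,000)(1 − 0.25) ÷ 1,070,000 = (EBIT − £380,000)(1 − 0.25) ÷ 670,000.
The (1 − t) factor cancels: (EBIT − 31,000) × 670,000 = (EBIT − 380,000) × 1,070,000.
Solving, EBIT = (380,000·1,070,000 − 31,000·670,000) / (1,070,000 − 670,000) = 385,830,000,000 / 400,000 = 964,575.00.

£964,575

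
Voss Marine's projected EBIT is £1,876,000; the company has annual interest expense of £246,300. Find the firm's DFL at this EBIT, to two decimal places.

Interest = £246,300.00.
DFL = EBIT ÷ (EBIT − I) = £1,876,000 ÷ (£1,876,000 − £246,300.00) = £1,876,000 ÷ £1,629,700.00 = 1.1511.

1.15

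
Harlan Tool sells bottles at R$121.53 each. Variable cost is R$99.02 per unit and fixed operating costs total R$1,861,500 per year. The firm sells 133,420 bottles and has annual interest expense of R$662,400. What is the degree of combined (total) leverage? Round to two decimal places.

6.26

Contribution at this volume is 133,420 × R$22.51 = R$3,003,284.20.
Operating income = contribution − fixed costs = R$3,003,284.20 − R$1,861,500 = R$1,141,784.20. Interest = R$662,400.00.
DOL = R$3,003,284.20 ÷ R$1,141,784.20 = 2.6303; DFL = R$1,141,784.20 ÷ R$479,384.20 = 2.3818.
Combined leverage = 2.6303 × 2.3818 = 6.2648.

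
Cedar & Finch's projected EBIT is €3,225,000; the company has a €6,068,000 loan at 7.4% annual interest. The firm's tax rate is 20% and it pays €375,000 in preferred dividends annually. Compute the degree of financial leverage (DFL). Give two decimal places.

Interest = €449,032.00.
Pre-tax preferred-dividend burden = €375,000 ÷ (1 − 0.20) = €468,750.00.
DFL = EBIT ÷ [EBIT − I − D_p/(1−t)] = €3,225,000 ÷ [€3,225,000 − €449,032.00 − €468,750.00] = €3,225,000 ÷ €2,307,218.00 = 1.3978.

1.40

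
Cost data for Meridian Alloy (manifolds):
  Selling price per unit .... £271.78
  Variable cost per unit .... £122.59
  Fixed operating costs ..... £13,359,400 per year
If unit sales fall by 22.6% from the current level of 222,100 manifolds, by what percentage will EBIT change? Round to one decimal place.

At 222,100 units, contribution = 222,100 × £149.19 = £33,135,099.00.
EBIT = £33,135,099.00 − £13,359,400 = £19,775,699.00.
DOL = contribution ÷ EBIT = £33,135,099.00 ÷ £19,775,699.00 = 1.6755.
Operating income changes by 1.6755 × -22.6% = -37.9%.

-37.9%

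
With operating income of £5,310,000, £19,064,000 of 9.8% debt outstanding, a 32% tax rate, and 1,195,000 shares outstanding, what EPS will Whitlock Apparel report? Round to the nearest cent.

£1.96

Pre-tax income = £5,310,000 − £1,868,272.00 = £3,441,728.00.
After tax at 32%: net income = £3,441,728.00 × 0.68 = £2,340,375.04.
Per share: £2,340,375.04 / 1,195,000 shares = £1.96.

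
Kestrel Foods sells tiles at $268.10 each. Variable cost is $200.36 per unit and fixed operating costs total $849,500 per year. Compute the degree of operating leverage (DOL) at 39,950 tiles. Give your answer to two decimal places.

Total contribution margin = 39,950 × $67.74 = $2,706,213.00.
Subtracting fixed costs: EBIT = $2,706,213.00 − $849,500 = $1,856,713.00.
So DOL = total CM / EBIT = $2,706,213.00 / $1,856,713.00 = 1.4575.

1.46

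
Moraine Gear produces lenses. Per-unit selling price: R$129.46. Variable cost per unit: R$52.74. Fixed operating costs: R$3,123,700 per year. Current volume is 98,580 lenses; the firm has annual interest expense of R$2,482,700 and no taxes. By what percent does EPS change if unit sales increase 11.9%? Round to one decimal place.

At 98,580 units, contribution = 98,580 × R$76.72 = R$7,563,057.60.
Subtracting fixed costs: EBIT = R$7,563,057.60 − R$3,123,700 = R$4,439,357.60.
Interest = R$2,482,700.00, so EBIT − I = R$1,956,657.60.
Degree of combined leverage = contribution ÷ (EBIT − I) = R$7,563,057.60 ÷ R$1,956,657.60 = 3.8653.
EPS therefore changes by 3.8653 × (+11.9%) = +46.0%.

+46.0%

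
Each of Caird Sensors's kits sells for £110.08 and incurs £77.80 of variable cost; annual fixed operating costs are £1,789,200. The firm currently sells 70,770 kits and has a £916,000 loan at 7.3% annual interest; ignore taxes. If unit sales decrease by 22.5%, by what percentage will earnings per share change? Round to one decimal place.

At 70,770 units, contribution = 70,770 × £32.28 = £2,284,455.60.
Subtracting fixed costs: EBIT = £2,284,455.60 − £1,789,200 = £495,255.60.
After interest of £66,868.00, pre-tax earnings = £428,387.60.
Degree of combined leverage = contribution ÷ (EBIT − I) = £2,284,455.60 ÷ £428,387.60 = 5.3327.
%ΔEPS = DCL × %ΔSales = 5.3327 × -22.5% = -120.0%.

-120.0%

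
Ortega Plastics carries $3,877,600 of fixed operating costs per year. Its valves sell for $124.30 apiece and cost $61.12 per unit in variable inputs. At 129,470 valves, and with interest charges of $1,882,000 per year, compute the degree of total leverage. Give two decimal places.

3.38

Total contribution margin = 129,470 × $63.18 = $8,179,914.60.
EBIT = $8,179,914.60 − $3,877,600 = $4,302,314.60. Interest = $1,882,000.00, so EBIT − I = $2,420,314.60.
Degree of total leverage = total CM / (EBIT − interest) = $8,179,914.60 / $2,420,314.60 = 3.3797.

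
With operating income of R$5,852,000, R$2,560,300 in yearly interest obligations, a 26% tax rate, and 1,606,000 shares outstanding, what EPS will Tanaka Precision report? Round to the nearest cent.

Interest = R$2,560,300.00, so EBT = R$5,852,000 − R$2,560,300.00 = R$3,291,700.00.
After tax at 26%: net income = R$3,291,700.00 × 0.74 = R$2,435,858.00.
Per share: R$2,435,858.00 / 1,606,000 shares = R$1.52.

R$1.52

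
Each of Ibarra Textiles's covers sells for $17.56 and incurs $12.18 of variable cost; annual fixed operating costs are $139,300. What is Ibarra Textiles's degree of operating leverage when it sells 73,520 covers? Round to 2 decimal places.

At 73,520 units, contribution = 73,520 × $5.38 = $395,537.60.
Subtracting fixed costs: EBIT = $395,537.60 − $139,300 = $256,237.60.
So DOL = total CM / EBIT = $395,537.60 / $256,237.60 = 1.5436.

1.54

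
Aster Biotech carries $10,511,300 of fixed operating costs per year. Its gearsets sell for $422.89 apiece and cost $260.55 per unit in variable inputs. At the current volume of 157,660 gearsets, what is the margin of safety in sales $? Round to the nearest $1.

$39,291,270

Contribution margin per unit = $422.89 − $260.55 = $162.34. Break-even units = $10,511,300 ÷ $162.34 = 64,748.68; break-even revenue = 64,748.68 × $422.89 = $27,381,567.43.
Actual sales revenue = 157,660 × $422.89 = $66,672,837.40.
Margin of safety = $66,672,837.40 − $27,381,567.43 = $39,291,270.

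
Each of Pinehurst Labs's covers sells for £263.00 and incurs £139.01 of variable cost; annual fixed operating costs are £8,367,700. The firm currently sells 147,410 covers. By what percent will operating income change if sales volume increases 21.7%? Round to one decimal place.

Contribution at this volume is 147,410 × £123.99 = £18,277,365.90.
Subtracting fixed costs: EBIT = £18,277,365.90 − £8,367,700 = £9,909,665.90.
DOL = contribution ÷ EBIT = £18,277,365.90 ÷ £9,909,665.90 = 1.8444.
%ΔEBIT = DOL × %ΔSales = 1.8444 × +21.7% = +40.0%.

+40.0%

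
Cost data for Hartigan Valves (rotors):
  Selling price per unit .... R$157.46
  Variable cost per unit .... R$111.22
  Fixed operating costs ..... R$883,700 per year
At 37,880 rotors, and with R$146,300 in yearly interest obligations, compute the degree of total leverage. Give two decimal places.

2.43

Total contribution margin = 37,880 × R$46.24 = R$1,751,571.20.
Operating income = contribution − fixed costs = R$1,751,571.20 − R$883,700 = R$867,871.20. Interest = R$146,300.00.
DOL = R$1,751,571.20 ÷ R$867,871.20 = 2.0182; DFL = R$867,871.20 ÷ R$721,571.20 = 1.2028.
DCL = DOL × DFL = 2.0182 × 1.2028 = 2.4275.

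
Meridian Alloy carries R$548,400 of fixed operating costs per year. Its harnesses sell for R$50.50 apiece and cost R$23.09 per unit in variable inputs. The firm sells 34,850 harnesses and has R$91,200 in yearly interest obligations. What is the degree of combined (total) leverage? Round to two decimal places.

3.03

Total contribution margin = 34,850 × R$27.41 = R$955,238.50.
EBIT = R$955,238.50 − R$548,400 = R$406,838.50. Interest = R$91,200.00, so EBIT − I = R$315,638.50.
DCL = contribution ÷ (EBIT − I) = R$955,238.50 ÷ R$315,638.50 = 3.0264.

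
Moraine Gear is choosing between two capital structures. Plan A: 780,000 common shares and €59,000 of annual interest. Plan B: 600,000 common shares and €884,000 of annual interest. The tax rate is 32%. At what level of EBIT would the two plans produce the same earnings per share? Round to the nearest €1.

€3,634,000

At indifference, (EBIT − 59,000)(1 − t)/780,000 = (EBIT − 884,000)(1 − t)/600,000.
Cancelling (1 − t) and cross-multiplying: 600,000·(EBIT − 59,000) = 780,000·(EBIT − 884,000).
Solving, EBIT = (884,000·780,000 − 59,000·600,000) / (780,000 − 600,000) = 654,120,000,000 / 180,000 = 3,634,000.00.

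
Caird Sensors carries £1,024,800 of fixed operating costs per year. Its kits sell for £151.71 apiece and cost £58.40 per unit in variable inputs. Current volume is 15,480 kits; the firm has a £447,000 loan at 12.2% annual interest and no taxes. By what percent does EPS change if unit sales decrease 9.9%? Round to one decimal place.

At 15,480 units, contribution = 15,480 × £93.31 = £1,444,438.80.
Operating income = contribution − fixed costs = £1,444,438.80 − £1,024,800 = £419,638.80.
Interest = £54,534.00, so EBIT − I = £365,104.80.
Degree of combined leverage = contribution ÷ (EBIT − I) = £1,444,438.80 ÷ £365,104.80 = 3.9562.
%ΔEPS = DCL × %ΔSales = 3.9562 × -9.9% = -39.2%.

-39.2%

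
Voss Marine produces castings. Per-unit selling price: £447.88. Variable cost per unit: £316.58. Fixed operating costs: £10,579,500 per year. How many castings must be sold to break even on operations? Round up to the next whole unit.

Unit CM = price − variable cost = £447.88 − £316.58 = £131.30.
Units to break even: £10,579,500 ÷ £131.30 = 80,575.02, rounded up to 80,576.

80,576 castings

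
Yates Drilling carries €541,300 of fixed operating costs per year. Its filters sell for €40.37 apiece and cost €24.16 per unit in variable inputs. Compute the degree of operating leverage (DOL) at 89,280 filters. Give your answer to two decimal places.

1.60

At 89,280 units, contribution = 89,280 × €16.21 = €1,447,228.80.
Subtracting fixed costs: EBIT = €1,447,228.80 − €541,300 = €905,928.80.
Degree of operating leverage = €1,447,228.80 / €905,928.80 = 1.5975.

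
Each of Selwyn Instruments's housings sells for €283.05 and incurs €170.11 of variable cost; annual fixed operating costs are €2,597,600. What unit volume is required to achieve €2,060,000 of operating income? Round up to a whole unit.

41,240 housings

Each unit contributes €283.05 − €170.11 = €112.94.
Required volume = (fixed costs + target profit) ÷ CM = (€2,597,600 + €2,060,000) ÷ €112.94 = 41,239.60, so 41,240 housings.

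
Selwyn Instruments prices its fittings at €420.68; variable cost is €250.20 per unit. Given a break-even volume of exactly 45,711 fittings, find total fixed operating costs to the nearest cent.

€7,792,811.28

Unit CM = price − variable cost = €420.68 − €250.20 = €170.48.
Fixed costs = break-even units × CM = 45,711 × €170.48 = €7,792,811.28.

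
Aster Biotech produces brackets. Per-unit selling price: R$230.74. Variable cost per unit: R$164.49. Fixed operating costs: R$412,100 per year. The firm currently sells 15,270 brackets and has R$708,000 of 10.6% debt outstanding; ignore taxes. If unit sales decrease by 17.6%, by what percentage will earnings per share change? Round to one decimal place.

At 15,270 units, contribution = 15,270 × R$66.25 = R$1,011,637.50.
Operating income = contribution − fixed costs = R$1,011,637.50 − R$412,100 = R$599,537.50.
Interest = R$75,048.00, so EBIT − I = R$524,489.50.
DCL = total CM / (EBIT − I) = R$1,011,637.50 / R$524,489.50 = 1.9288.
%ΔEPS = DCL × %ΔSales = 1.9288 × -17.6% = -33.9%.

-33.9%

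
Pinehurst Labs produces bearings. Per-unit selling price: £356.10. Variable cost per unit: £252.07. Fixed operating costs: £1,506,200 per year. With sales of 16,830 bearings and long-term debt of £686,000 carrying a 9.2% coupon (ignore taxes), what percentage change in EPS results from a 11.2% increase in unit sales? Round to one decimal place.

Total contribution margin = 16,830 × £104.03 = £1,750,824.90.
Subtracting fixed costs: EBIT = £1,750,824.90 − £1,506,200 = £244,624.90.
Interest = £63,112.00, so EBIT − I = £181,512.90.
DCL = total CM / (EBIT − I) = £1,750,824.90 / £181,512.90 = 9.6457.
%ΔEPS = DCL × %ΔSales = 9.6457 × +11.2% = +108.0%.

+108.0%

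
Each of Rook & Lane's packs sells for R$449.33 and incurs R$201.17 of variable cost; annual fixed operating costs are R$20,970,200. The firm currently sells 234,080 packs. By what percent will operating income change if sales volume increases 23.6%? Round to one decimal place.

Total contribution margin = 234,080 × R$248.16 = R$58,089,292.80.
EBIT = R$58,089,292.80 − R$20,970,200 = R$37,119,092.80.
DOL = contribution ÷ EBIT = R$58,089,292.80 ÷ R$37,119,092.80 = 1.5649.
%ΔEBIT = DOL × %ΔSales = 1.5649 × +23.6% = +36.9%.

+36.9%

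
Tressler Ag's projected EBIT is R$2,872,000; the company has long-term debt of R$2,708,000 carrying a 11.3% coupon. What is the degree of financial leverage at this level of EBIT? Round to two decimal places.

Interest = R$306,004.00.
DFL = EBIT ÷ (EBIT − I) = R$2,872,000 ÷ (R$2,872,000 − R$306,004.00) = R$2,872,000 ÷ R$2,565,996.00 = 1.1193.

1.12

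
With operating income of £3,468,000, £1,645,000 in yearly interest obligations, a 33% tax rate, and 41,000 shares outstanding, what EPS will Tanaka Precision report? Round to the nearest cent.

£29.79

Interest = £1,645,000.00, so EBT = £3,468,000 − £1,645,000.00 = £1,823,000.00.
Net income = £1,823,000.00 × (1 − 0.33) = £1,221,410.00.
Per share: £1,221,410.00 / 41,000 shares = £29.79.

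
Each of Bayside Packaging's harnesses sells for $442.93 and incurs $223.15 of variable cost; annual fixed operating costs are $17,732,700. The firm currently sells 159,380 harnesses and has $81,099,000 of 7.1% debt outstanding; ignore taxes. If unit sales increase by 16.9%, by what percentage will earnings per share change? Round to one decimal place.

+51.3%

At 159,380 units, contribution = 159,380 × $219.78 = $35,028,536.40.
Operating income = contribution − fixed costs = $35,028,536.40 − $17,732,700 = $17,295,836.40.
Interest = $5,758,029.00, so EBIT − I = $11,537,807.40.
Degree of combined leverage = contribution ÷ (EBIT − I) = $35,028,536.40 ÷ $11,537,807.40 = 3.0360.
%ΔEPS = DCL × %ΔSales = 3.0360 × +16.9% = +51.3%.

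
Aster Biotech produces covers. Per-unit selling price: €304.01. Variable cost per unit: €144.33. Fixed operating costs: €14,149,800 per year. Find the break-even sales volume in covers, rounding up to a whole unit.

88,614 covers

Each unit contributes €304.01 − €144.33 = €159.68.
Units to break even: €14,149,800 ÷ €159.68 = 88,613.48, rounded up to 88,614.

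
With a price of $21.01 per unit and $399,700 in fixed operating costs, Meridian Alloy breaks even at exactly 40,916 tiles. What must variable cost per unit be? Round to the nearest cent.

$11.24

Contribution per unit must be FC / Q = $399,700 / 40,916 = $9.7688.
Variable cost per unit = $21.01 − $9.7688 = $11.24.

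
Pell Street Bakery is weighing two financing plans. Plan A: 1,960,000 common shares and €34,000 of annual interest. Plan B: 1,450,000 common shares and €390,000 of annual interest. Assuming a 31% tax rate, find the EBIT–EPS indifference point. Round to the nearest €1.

Set EPS_A = EPS_B: (EBIT − €34,000)(1 − 0.31) ÷ 1,960,000 = (EBIT − €390,000)(1 − 0.31) ÷ 1,450,000.
The (1 − t) factor cancels: (EBIT − 34,000) × 1,450,000 = (EBIT − 390,000) × 1,960,000.
EBIT × (1,960,000 − 1,450,000) = 390,000 × 1,960,000 − 34,000 × 1,450,000 = 715,100,000,000, so EBIT = 715,100,000,000 ÷ 510,000 = 1,402,156.86.

€1,402,157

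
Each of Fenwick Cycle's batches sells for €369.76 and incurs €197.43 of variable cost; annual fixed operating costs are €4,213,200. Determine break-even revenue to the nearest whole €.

€9,040,056

Contribution margin per unit = €369.76 − €197.43 = €172.33, a CM ratio of €172.33 ÷ €369.76 = 0.4661.
Break-even revenue = fixed costs × price ÷ CM = €4,213,200 × €369.76 ÷ €172.33 = €9,040,056.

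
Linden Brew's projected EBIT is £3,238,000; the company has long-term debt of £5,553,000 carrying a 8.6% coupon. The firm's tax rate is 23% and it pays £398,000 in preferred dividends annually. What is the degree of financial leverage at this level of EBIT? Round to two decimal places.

1.44

Interest = £477,558.00.
Preferred dividends grossed up pre-tax: £398,000 / (1 − 0.23) = £516,883.12.
DFL = EBIT ÷ [EBIT − I − D_p/(1−t)] = £3,238,000 ÷ [£3,238,000 − £477,558.00 − £516,883.12] = £3,238,000 ÷ £2,243,558.88 = 1.4432.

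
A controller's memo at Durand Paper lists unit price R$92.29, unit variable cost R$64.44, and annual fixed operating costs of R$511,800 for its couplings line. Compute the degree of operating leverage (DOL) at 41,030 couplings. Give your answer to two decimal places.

Contribution at this volume is 41,030 × R$27.85 = R$1,142,685.50.
EBIT = R$1,142,685.50 − R$511,800 = R$630,885.50.
DOL = contribution ÷ EBIT = R$1,142,685.50 ÷ R$630,885.50 = 1.8112.

1.81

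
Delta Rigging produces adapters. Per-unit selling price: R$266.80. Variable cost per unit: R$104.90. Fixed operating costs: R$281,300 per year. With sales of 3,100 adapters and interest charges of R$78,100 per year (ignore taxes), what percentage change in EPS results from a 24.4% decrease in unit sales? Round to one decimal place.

At 3,100 units, contribution = 3,100 × R$161.90 = R$501,890.00.
Subtracting fixed costs: EBIT = R$501,890.00 − R$281,300 = R$220,590.00.
After interest of R$78,100.00, pre-tax earnings = R$142,490.00.
Degree of combined leverage = contribution ÷ (EBIT − I) = R$501,890.00 ÷ R$142,490.00 = 3.5223.
EPS therefore changes by 3.5223 × (-24.4%) = -85.9%.

-85.9%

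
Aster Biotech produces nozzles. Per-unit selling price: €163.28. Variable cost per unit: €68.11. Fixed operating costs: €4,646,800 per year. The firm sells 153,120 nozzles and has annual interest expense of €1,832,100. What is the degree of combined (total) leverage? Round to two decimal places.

1.80

At 153,120 units, contribution = 153,120 × €95.17 = €14,572,430.40.
Operating income = contribution − fixed costs = €14,572,430.40 − €4,646,800 = €9,925,630.40. Interest = €1,832,100.00, so EBIT − I = €8,093,530.40.
DCL = contribution ÷ (EBIT − I) = €14,572,430.40 ÷ €8,093,530.40 = 1.8005.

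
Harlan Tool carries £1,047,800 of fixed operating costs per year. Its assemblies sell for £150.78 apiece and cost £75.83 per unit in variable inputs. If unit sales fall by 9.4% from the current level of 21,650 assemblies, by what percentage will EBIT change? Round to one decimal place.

-26.5%

Total contribution margin = 21,650 × £74.95 = £1,622,667.50.
Subtracting fixed costs: EBIT = £1,622,667.50 − £1,047,800 = £574,867.50.
So DOL = total CM / EBIT = £1,622,667.50 / £574,867.50 = 2.8227.
Operating income changes by 2.8227 × -9.4% = -26.5%.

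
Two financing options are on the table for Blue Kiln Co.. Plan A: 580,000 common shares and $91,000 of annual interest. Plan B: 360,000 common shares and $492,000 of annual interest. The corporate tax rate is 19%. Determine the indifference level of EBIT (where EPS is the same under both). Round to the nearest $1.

At indifference, (EBIT − 91,000)(1 − t)/580,000 = (EBIT − 492,000)(1 − t)/360,000.
Cancelling (1 − t) and cross-multiplying: 360,000·(EBIT − 91,000) = 580,000·(EBIT − 492,000).
EBIT × (580,000 − 360,000) = 492,000 × 580,000 − 91,000 × 360,000 = 252,600,000,000, so EBIT = 252,600,000,000 ÷ 220,000 = 1,148,181.82.

$1,148,182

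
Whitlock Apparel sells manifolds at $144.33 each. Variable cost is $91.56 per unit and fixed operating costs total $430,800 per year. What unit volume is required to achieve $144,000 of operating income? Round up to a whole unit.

10,893 manifolds

Unit CM = price − variable cost = $144.33 − $91.56 = $52.77.
Required volume = (fixed costs + target profit) ÷ CM = ($430,800 + $144,000) ÷ $52.77 = 10,892.55, so 10,893 manifolds.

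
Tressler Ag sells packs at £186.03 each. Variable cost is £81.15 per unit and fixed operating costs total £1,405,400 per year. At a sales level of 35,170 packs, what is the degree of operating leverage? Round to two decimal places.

Contribution at this volume is 35,170 × £104.88 = £3,688,629.60.
EBIT = £3,688,629.60 − £1,405,400 = £2,283,229.60.
DOL = contribution ÷ EBIT = £3,688,629.60 ÷ £2,283,229.60 = 1.6155.

1.62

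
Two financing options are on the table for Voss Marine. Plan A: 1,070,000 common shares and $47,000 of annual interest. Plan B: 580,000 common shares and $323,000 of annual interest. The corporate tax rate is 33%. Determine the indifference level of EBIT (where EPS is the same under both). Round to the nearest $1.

$649,694

Set EPS_A = EPS_B: (EBIT − $47,000)(1 − 0.33) ÷ 1,070,000 = (EBIT − $323,000)(1 − 0.33) ÷ 580,000.
Cancelling (1 − t) and cross-multiplying: 580,000·(EBIT − 47,000) = 1,070,000·(EBIT − 323,000).
Solving, EBIT = (323,000·1,070,000 − 47,000·580,000) / (1,070,000 − 580,000) = 318,350,000,000 / 490,000 = 649,693.88.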